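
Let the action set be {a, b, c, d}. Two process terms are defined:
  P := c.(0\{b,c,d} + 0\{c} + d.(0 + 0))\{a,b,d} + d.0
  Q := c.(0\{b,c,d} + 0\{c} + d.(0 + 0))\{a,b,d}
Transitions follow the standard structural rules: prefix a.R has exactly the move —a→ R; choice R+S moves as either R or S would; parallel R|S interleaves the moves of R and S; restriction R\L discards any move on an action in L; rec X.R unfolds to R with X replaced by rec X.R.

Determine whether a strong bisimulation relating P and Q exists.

NO

Reachable graph of P (3 states):
  s0 = c.(0\{b,c,d} + 0\{c} + d.(0 + 0))\{a,b,d} + d.0 | =c=> s1, =d=> s2
  s1 = (0\{b,c,d} + 0\{c} + d.(0 + 0))\{a,b,d} | (no moves)
  s2 = 0 | (no moves)
Reachable graph of Q (2 states):
  t0 = c.(0\{b,c,d} + 0\{c} + d.(0 + 0))\{a,b,d} | =c=> t1
  t1 = (0\{b,c,d} + 0\{c} + d.(0 + 0))\{a,b,d} | (no moves)
Bisimilarity quotient blocks:
  B0 = {s0}
  B1 = {s1, s2, t1}
  B2 = {t0}
s0 ∈ B0, t0 ∈ B2 → different blocks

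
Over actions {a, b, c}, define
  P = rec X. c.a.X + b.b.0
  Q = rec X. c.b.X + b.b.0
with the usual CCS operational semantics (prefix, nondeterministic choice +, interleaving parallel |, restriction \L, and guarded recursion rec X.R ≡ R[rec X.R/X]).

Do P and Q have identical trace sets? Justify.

NO — witness ⟨ca⟩

P's transition system — 4 states:
  p0 = rec X. c.a.X + b.b.0 ⊢ —b→ p1, —c→ p2
  p1 = b.0 ⊢ —b→ p3
  p2 = a.(rec X. c.a.X + b.b.0) ⊢ —a→ p0
  p3 = 0 ⊢ deadlocked
Q's transition system — 4 states:
  q0 = rec X. c.b.X + b.b.0 ⊢ —b→ q1, —c→ q2
  q1 = b.0 ⊢ —b→ q3
  q2 = b.(rec X. c.b.X + b.b.0) ⊢ —b→ q0
  q3 = 0 ⊢ deadlocked
Executing ca from P (initial set {p0}):
  [1] c ⇒ {p2}
  [2] a ⇒ {p0}
  P completes σ.
Executing ca from Q (initial set {q0}):
  [1] c ⇒ {q2}
  [2] a ⇒ no successor for Q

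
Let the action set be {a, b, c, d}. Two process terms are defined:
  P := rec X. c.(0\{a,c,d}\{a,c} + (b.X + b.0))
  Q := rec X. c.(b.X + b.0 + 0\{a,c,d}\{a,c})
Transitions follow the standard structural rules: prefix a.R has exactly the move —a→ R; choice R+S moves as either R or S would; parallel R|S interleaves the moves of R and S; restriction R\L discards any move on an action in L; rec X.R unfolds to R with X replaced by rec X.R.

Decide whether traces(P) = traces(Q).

traces(P) = traces(Q)

P's transition system — 3 states:
  u0 = rec X. c.(0\{a,c,d}\{a,c} + (b.X + b.0)) → =c=> u1
  u1 = 0\{a,c,d}\{a,c} + (b.(rec X. c.(0\{a,c,d}\{a,c} + (b.X + b.0))) + b.0) → =b=> u0, =b=> u2
  u2 = 0 → deadlocked
Q's transition system — 3 states:
  v0 = rec X. c.(b.X + b.0 + 0\{a,c,d}\{a,c}) → =c=> v1
  v1 = b.(rec X. c.(b.X + b.0 + 0\{a,c,d}\{a,c})) + b.0 + 0\{a,c,d}\{a,c} → =b=> v0, =b=> v2
  v2 = 0 → deadlocked
Bisimilarity quotient blocks:
  B0 = {u0, v0}
  B1 = {u1, v1}
  B2 = {u2, v2}
u0 ∈ B0, v0 ∈ B0 → same block
Bisimilar ⇒ trace-equivalent.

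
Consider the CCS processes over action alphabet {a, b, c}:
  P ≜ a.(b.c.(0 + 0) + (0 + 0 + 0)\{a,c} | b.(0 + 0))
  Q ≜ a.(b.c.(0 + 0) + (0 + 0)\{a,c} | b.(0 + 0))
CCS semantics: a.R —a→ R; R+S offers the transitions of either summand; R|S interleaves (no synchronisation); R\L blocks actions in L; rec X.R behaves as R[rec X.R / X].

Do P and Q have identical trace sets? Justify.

P's transition system — 5 states:
  u0 = a.(b.c.(0 + 0) + (0 + 0 + 0)\{a,c} | b.(0 + 0)) | -a-> u1
  u1 = b.c.(0 + 0) + (0 + 0 + 0)\{a,c} | b.(0 + 0) | -b-> u2, -b-> u3
  u2 = (0 + 0 + 0)\{a,c} | (0 + 0) | (no moves)
  u3 = c.(0 + 0) | -c-> u4
  u4 = 0 + 0 | (no moves)
Q's transition system — 5 states:
  v0 = a.(b.c.(0 + 0) + (0 + 0)\{a,c} | b.(0 + 0)) | -a-> v1
  v1 = b.c.(0 + 0) + (0 + 0)\{a,c} | b.(0 + 0) | -b-> v2, -b-> v3
  v2 = (0 + 0)\{a,c} | (0 + 0) | (no moves)
  v3 = c.(0 + 0) | -c-> v4
  v4 = 0 + 0 | (no moves)
Bisimilarity quotient blocks:
  B0 = {u0, v0}
  B1 = {u1, v1}
  B2 = {u3, v3}
  B3 = {u2, u4, v2, v4}
u0 ∈ B0, v0 ∈ B0 → same block
Bisimilar ⇒ trace-equivalent.

traces(P) = traces(Q)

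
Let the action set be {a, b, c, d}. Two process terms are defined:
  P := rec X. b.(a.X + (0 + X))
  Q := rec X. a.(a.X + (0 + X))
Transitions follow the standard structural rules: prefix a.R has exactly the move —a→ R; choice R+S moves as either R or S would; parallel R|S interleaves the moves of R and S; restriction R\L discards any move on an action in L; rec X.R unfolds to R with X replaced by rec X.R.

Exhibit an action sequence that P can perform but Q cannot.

b

LTS(P): 2 reachable states
  s0 = rec X. b.(a.X + (0 + X)) | ··b··> s1
  s1 = a.(rec X. b.(a.X + (0 + X))) + (0 + (rec X. b.(a.X + (0 + X)))) | ··a··> s0, ··b··> s1
LTS(Q): 2 reachable states
  t0 = rec X. a.(a.X + (0 + X)) | ··a··> t1
  t1 = a.(rec X. a.(a.X + (0 + X))) + (0 + (rec X. a.(a.X + (0 + X)))) | ··a··> t0, ··a··> t1
Run σ = ⟨b⟩ on P: start {s0}
  [1] b ⇒ {s1}
  ✓ P
Run σ = ⟨b⟩ on Q: start {t0}
  [1] b ⇒ ∅ (Q stuck)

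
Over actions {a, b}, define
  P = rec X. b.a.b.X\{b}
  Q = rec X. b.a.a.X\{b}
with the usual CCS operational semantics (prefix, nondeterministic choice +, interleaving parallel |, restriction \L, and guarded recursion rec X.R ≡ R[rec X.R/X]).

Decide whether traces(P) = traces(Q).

traces(P) ≠ traces(Q) — witness ⟨bab⟩

LTS(P): 4 reachable states
  u0 = rec X. b.a.b.X\{b} has moves —b→ u1
  u1 = a.b.(rec X. b.a.b.X\{b})\{b} has moves —a→ u2
  u2 = b.(rec X. b.a.b.X\{b})\{b} has moves —b→ u3
  u3 = (rec X. b.a.b.X\{b})\{b} has moves stopped
LTS(Q): 4 reachable states
  v0 = rec X. b.a.a.X\{b} has moves —b→ v1
  v1 = a.a.(rec X. b.a.a.X\{b})\{b} has moves —a→ v2
  v2 = a.(rec X. b.a.a.X\{b})\{b} has moves —a→ v3
  v3 = (rec X. b.a.a.X\{b})\{b} has moves stopped
Run σ = ⟨bab⟩ on P: start {u0}
  [1] b ⇒ {u1}
  [2] a ⇒ {u2}
  [3] b ⇒ {u3}
  ✓ P
Run σ = ⟨bab⟩ on Q: start {v0}
  [1] b ⇒ {v1}
  [2] a ⇒ {v2}
  [3] b ⇒ ∅ (Q stuck)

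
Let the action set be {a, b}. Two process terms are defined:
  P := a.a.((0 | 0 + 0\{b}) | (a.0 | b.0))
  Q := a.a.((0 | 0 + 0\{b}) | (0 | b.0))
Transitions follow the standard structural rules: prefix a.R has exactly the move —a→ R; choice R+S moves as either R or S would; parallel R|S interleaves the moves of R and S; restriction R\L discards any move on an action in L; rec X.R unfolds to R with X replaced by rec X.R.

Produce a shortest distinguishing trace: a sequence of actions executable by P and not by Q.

Reachable graph of P (6 states):
  s0 = a.a.((0 | 0 + 0\{b}) | (a.0 | b.0)) | --a--▸ s1
  s1 = a.((0 | 0 + 0\{b}) | (a.0 | b.0)) | --a--▸ s2
  s2 = (0 | 0 + 0\{b}) | (a.0 | b.0) | --a--▸ s3, --b--▸ s4
  s3 = (0 | 0 + 0\{b}) | (0 | b.0) | --b--▸ s5
  s4 = (0 | 0 + 0\{b}) | (a.0 | 0) | --a--▸ s5
  s5 = (0 | 0 + 0\{b}) | (0 | 0) | (no moves)
Reachable graph of Q (4 states):
  t0 = a.a.((0 | 0 + 0\{b}) | (0 | b.0)) | --a--▸ t1
  t1 = a.((0 | 0 + 0\{b}) | (0 | b.0)) | --a--▸ t2
  t2 = (0 | 0 + 0\{b}) | (0 | b.0) | --b--▸ t3
  t3 = (0 | 0 + 0\{b}) | (0 | 0) | (no moves)
Executing aaa from P (initial set {s0}):
  after a @ step 1: {s1}
  after a @ step 2: {s2}
  after a @ step 3: {s3}
  — P admits the full trace.
Executing aaa from Q (initial set {t0}):
  after a @ step 1: {t1}
  after a @ step 2: {t2}
  after a @ step 3: no successor for Q

aaa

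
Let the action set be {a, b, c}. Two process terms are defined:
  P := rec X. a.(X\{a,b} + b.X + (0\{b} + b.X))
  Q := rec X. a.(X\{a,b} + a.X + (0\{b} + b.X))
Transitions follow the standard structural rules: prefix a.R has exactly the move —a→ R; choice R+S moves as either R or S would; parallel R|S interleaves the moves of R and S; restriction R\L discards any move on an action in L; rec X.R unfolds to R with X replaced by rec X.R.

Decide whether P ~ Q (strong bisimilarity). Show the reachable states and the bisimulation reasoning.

NO

P's transition system — 2 states:
  p0 = rec X. a.(X\{a,b} + b.X + (0\{b} + b.X)) :: —a→ p1
  p1 = (rec X. a.(X\{a,b} + b.X + (0\{b} + b.X)))\{a,b} + b.(rec X. a.(X\{a,b} + b.X + (0\{b} + b.X))) + (0\{b} + b.(rec X. a.(X\{a,b} + b.X + (0\{b} + b.X)))) :: —b→ p0
Q's transition system — 2 states:
  q0 = rec X. a.(X\{a,b} + a.X + (0\{b} + b.X)) :: —a→ q1
  q1 = (rec X. a.(X\{a,b} + a.X + (0\{b} + b.X)))\{a,b} + a.(rec X. a.(X\{a,b} + a.X + (0\{b} + b.X))) + (0\{b} + b.(rec X. a.(X\{a,b} + a.X + (0\{b} + b.X)))) :: —a→ q0, —b→ q0
Coarsest stable partition (strong bisimilarity classes):
  B0 = {p0}
  B1 = {p1}
  B2 = {q0}
  B3 = {q1}
p0 ∈ B0, q0 ∈ B2 → different blocks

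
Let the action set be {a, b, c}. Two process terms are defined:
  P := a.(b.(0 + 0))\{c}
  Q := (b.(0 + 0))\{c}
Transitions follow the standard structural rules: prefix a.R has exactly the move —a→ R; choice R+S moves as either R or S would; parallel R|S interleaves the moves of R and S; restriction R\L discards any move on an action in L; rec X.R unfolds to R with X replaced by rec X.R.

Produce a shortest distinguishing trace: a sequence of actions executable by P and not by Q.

Reachable graph of P (3 states):
  s0 = a.(b.(0 + 0))\{c} has moves --a--▸ s1
  s1 = (b.(0 + 0))\{c} has moves --b--▸ s2
  s2 = (0 + 0)\{c} has moves ∅
Reachable graph of Q (2 states):
  t0 = (b.(0 + 0))\{c} has moves --b--▸ t1
  t1 = (0 + 0)\{c} has moves ∅
Trace ⟨a⟩ through P, begin at {s0}:
  after a @ step 1: {s1}
  — P admits the full trace.
Trace ⟨a⟩ through Q, begin at {t0}:
  after a @ step 1: ∅  — Q cannot continue

a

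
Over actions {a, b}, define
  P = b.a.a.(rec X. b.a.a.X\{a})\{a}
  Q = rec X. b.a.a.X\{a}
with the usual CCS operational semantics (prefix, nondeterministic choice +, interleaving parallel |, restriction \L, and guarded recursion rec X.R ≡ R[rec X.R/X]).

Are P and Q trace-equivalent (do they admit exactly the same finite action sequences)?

LTS(P): 5 reachable states
  s0 = b.a.a.(rec X. b.a.a.X\{a})\{a} ⊢ --b--▸ s1
  s1 = a.a.(rec X. b.a.a.X\{a})\{a} ⊢ --a--▸ s2
  s2 = a.(rec X. b.a.a.X\{a})\{a} ⊢ --a--▸ s3
  s3 = (rec X. b.a.a.X\{a})\{a} ⊢ --b--▸ s4
  s4 = (a.a.(rec X. b.a.a.X\{a})\{a})\{a} ⊢ (no moves)
LTS(Q): 5 reachable states
  t0 = rec X. b.a.a.X\{a} ⊢ --b--▸ t1
  t1 = a.a.(rec X. b.a.a.X\{a})\{a} ⊢ --a--▸ t2
  t2 = a.(rec X. b.a.a.X\{a})\{a} ⊢ --a--▸ t3
  t3 = (rec X. b.a.a.X\{a})\{a} ⊢ --b--▸ t4
  t4 = (a.a.(rec X. b.a.a.X\{a})\{a})\{a} ⊢ (no moves)
Coarsest stable partition (strong bisimilarity classes):
  B0 = {s0, t0}
  B1 = {s1, t1}
  B2 = {s2, t2}
  B3 = {s3, t3}
  B4 = {s4, t4}
s0 ∈ B0, t0 ∈ B0 → same block
Bisimilar ⇒ trace-equivalent.

YES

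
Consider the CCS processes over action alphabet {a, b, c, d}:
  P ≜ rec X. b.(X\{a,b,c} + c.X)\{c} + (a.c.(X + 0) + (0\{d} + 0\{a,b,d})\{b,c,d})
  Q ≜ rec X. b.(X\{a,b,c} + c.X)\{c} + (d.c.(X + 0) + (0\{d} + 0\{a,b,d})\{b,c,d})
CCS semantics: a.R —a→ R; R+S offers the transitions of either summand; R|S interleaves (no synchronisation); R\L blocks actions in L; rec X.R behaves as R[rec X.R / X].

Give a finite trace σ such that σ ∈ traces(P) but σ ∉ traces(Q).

a

Reachable graph of P (4 states):
  s0 = rec X. b.(X\{a,b,c} + c.X)\{c} + (a.c.(X + 0) + (0\{d} + 0\{a,b,d})\{b,c,d}) | --a--▸ s1, --b--▸ s2
  s1 = c.((rec X. b.(X\{a,b,c} + c.X)\{c} + (a.c.(X + 0) + (0\{d} + 0\{a,b,d})\{b,c,d})) + 0) | --c--▸ s3
  s2 = ((rec X. b.(X\{a,b,c} + c.X)\{c} + (a.c.(X + 0) + (0\{d} + 0\{a,b,d})\{b,c,d}))\{a,b,c} + c.(rec X. b.(X\{a,b,c} + c.X)\{c} + (a.c.(X + 0) + (0\{d} + 0\{a,b,d})\{b,c,d})))\{c} | ·
  s3 = (rec X. b.(X\{a,b,c} + c.X)\{c} + (a.c.(X + 0) + (0\{d} + 0\{a,b,d})\{b,c,d})) + 0 | --a--▸ s1, --b--▸ s2
Reachable graph of Q (5 states):
  t0 = rec X. b.(X\{a,b,c} + c.X)\{c} + (d.c.(X + 0) + (0\{d} + 0\{a,b,d})\{b,c,d}) | --b--▸ t1, --d--▸ t2
  t1 = ((rec X. b.(X\{a,b,c} + c.X)\{c} + (d.c.(X + 0) + (0\{d} + 0\{a,b,d})\{b,c,d}))\{a,b,c} + c.(rec X. b.(X\{a,b,c} + c.X)\{c} + (d.c.(X + 0) + (0\{d} + 0\{a,b,d})\{b,c,d})))\{c} | --d--▸ t3
  t2 = c.((rec X. b.(X\{a,b,c} + c.X)\{c} + (d.c.(X + 0) + (0\{d} + 0\{a,b,d})\{b,c,d})) + 0) | --c--▸ t4
  t3 = (c.((rec X. b.(X\{a,b,c} + c.X)\{c} + (d.c.(X + 0) + (0\{d} + 0\{a,b,d})\{b,c,d})) + 0))\{a,b,c}\{c} | ·
  t4 = (rec X. b.(X\{a,b,c} + c.X)\{c} + (d.c.(X + 0) + (0\{d} + 0\{a,b,d})\{b,c,d})) + 0 | --b--▸ t1, --d--▸ t2
Run σ = ⟨a⟩ on P: start {s0}
  step 1 (a): {s1}
  P completes σ.
Run σ = ⟨a⟩ on Q: start {t0}
  step 1 (a): ∅  — Q cannot continue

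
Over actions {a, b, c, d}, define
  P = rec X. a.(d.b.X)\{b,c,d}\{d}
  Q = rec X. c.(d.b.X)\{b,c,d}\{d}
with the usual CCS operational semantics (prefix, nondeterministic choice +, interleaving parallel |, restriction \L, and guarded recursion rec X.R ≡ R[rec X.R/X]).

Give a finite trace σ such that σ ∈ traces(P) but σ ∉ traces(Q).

LTS(P): 2 reachable states
  p0 = rec X. a.(d.b.X)\{b,c,d}\{d} ⊢ -a-> p1
  p1 = (d.b.(rec X. a.(d.b.X)\{b,c,d}\{d}))\{b,c,d}\{d} ⊢ stopped
LTS(Q): 2 reachable states
  q0 = rec X. c.(d.b.X)\{b,c,d}\{d} ⊢ -c-> q1
  q1 = (d.b.(rec X. c.(d.b.X)\{b,c,d}\{d}))\{b,c,d}\{d} ⊢ stopped
Run σ = ⟨a⟩ on P: start {p0}
  step 1 (a): {p1}
  P completes σ.
Run σ = ⟨a⟩ on Q: start {q0}
  step 1 (a): ∅ (Q stuck)

a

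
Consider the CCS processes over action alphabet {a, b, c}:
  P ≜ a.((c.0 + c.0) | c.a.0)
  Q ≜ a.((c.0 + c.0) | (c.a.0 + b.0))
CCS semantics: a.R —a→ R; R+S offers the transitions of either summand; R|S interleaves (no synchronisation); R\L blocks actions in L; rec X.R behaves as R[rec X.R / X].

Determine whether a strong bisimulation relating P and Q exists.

P's transition system — 7 states:
  m0 = a.((c.0 + c.0) | c.a.0) | --a--▸ m1
  m1 = (c.0 + c.0) | c.a.0 | --c--▸ m2, --c--▸ m3
  m2 = (c.0 + c.0) | a.0 | --a--▸ m4, --c--▸ m5
  m3 = 0 | c.a.0 | --c--▸ m5
  m4 = (c.0 + c.0) | 0 | --c--▸ m6
  m5 = 0 | a.0 | --a--▸ m6
  m6 = 0 | 0 | (no moves)
Q's transition system — 7 states:
  n0 = a.((c.0 + c.0) | (c.a.0 + b.0)) | --a--▸ n1
  n1 = (c.0 + c.0) | (c.a.0 + b.0) | --b--▸ n2, --c--▸ n3, --c--▸ n4
  n2 = (c.0 + c.0) | 0 | --c--▸ n5
  n3 = (c.0 + c.0) | a.0 | --a--▸ n2, --c--▸ n6
  n4 = 0 | (c.a.0 + b.0) | --b--▸ n5, --c--▸ n6
  n5 = 0 | 0 | (no moves)
  n6 = 0 | a.0 | --a--▸ n5
Partition-refinement fixed point:
  B0 = {m0}
  B1 = {m1}
  B2 = {m2, n3}
  B3 = {m5, n6}
  B4 = {m6, n5}
  B5 = {m4, n2}
  B6 = {m3}
  B7 = {n0}
  B8 = {n1}
  B9 = {n4}
m0 ∈ B0, n0 ∈ B7 → different blocks

not bisimilar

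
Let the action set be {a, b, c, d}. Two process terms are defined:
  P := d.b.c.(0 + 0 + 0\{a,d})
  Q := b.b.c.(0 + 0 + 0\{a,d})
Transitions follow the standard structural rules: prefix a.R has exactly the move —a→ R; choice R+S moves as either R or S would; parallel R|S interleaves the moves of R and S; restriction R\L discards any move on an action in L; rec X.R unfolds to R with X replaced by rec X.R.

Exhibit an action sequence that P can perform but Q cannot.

d

Reachable graph of P (4 states):
  p0 = d.b.c.(0 + 0 + 0\{a,d}) has moves --d--▸ p1
  p1 = b.c.(0 + 0 + 0\{a,d}) has moves --b--▸ p2
  p2 = c.(0 + 0 + 0\{a,d}) has moves --c--▸ p3
  p3 = 0 + 0 + 0\{a,d} has moves (no moves)
Reachable graph of Q (4 states):
  q0 = b.b.c.(0 + 0 + 0\{a,d}) has moves --b--▸ q1
  q1 = b.c.(0 + 0 + 0\{a,d}) has moves --b--▸ q2
  q2 = c.(0 + 0 + 0\{a,d}) has moves --c--▸ q3
  q3 = 0 + 0 + 0\{a,d} has moves (no moves)
Trace ⟨d⟩ through P, begin at {p0}:
  step 1 (d): {p1}
  P completes σ.
Trace ⟨d⟩ through Q, begin at {q0}:
  step 1 (d): ∅  — Q cannot continue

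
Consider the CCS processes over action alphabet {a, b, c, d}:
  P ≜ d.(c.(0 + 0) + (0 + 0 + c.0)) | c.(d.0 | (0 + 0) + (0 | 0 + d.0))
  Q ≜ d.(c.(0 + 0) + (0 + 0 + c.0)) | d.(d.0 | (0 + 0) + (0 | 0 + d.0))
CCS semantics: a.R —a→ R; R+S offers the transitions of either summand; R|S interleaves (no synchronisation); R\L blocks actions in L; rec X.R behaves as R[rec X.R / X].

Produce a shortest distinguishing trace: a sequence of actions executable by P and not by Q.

Reachable graph of P (16 states):
  u0 = d.(c.(0 + 0) + (0 + 0 + c.0)) | c.(d.0 | (0 + 0) + (0 | 0 + d.0)) :: --c--▸ u1, --d--▸ u2
  u1 = d.(c.(0 + 0) + (0 + 0 + c.0)) | (d.0 | (0 + 0) + (0 | 0 + d.0)) :: --d--▸ u3, --d--▸ u4, --d--▸ u5
  u2 = (c.(0 + 0) + (0 + 0 + c.0)) | c.(d.0 | (0 + 0) + (0 | 0 + d.0)) :: --c--▸ u3, --c--▸ u6, --c--▸ u7
  u3 = (c.(0 + 0) + (0 + 0 + c.0)) | (d.0 | (0 + 0) + (0 | 0 + d.0)) :: --c--▸ u8, --c--▸ u9, --d--▸ u10, --d--▸ u11
  u4 = d.(c.(0 + 0) + (0 + 0 + c.0)) | (0 | (0 + 0)) :: --d--▸ u10
  u5 = d.(c.(0 + 0) + (0 + 0 + c.0)) | 0 :: --d--▸ u11
  u6 = (0 + 0) | c.(d.0 | (0 + 0) + (0 | 0 + d.0)) :: --c--▸ u8
  u7 = 0 | c.(d.0 | (0 + 0) + (0 | 0 + d.0)) :: --c--▸ u9
  u8 = (0 + 0) | (d.0 | (0 + 0) + (0 | 0 + d.0)) :: --d--▸ u12, --d--▸ u13
  u9 = 0 | (d.0 | (0 + 0) + (0 | 0 + d.0)) :: --d--▸ u14, --d--▸ u15
  u10 = (c.(0 + 0) + (0 + 0 + c.0)) | (0 | (0 + 0)) :: --c--▸ u12, --c--▸ u14
  u11 = (c.(0 + 0) + (0 + 0 + c.0)) | 0 :: --c--▸ u13, --c--▸ u15
  u12 = (0 + 0) | (0 | (0 + 0)) :: stopped
  u13 = (0 + 0) | 0 :: stopped
  u14 = 0 | (0 | (0 + 0)) :: stopped
  u15 = 0 | 0 :: stopped
Reachable graph of Q (16 states):
  v0 = d.(c.(0 + 0) + (0 + 0 + c.0)) | d.(d.0 | (0 + 0) + (0 | 0 + d.0)) :: --d--▸ v1, --d--▸ v2
  v1 = (c.(0 + 0) + (0 + 0 + c.0)) | d.(d.0 | (0 + 0) + (0 | 0 + d.0)) :: --c--▸ v3, --c--▸ v4, --d--▸ v5
  v2 = d.(c.(0 + 0) + (0 + 0 + c.0)) | (d.0 | (0 + 0) + (0 | 0 + d.0)) :: --d--▸ v5, --d--▸ v6, --d--▸ v7
  v3 = (0 + 0) | d.(d.0 | (0 + 0) + (0 | 0 + d.0)) :: --d--▸ v8
  v4 = 0 | d.(d.0 | (0 + 0) + (0 | 0 + d.0)) :: --d--▸ v9
  v5 = (c.(0 + 0) + (0 + 0 + c.0)) | (d.0 | (0 + 0) + (0 | 0 + d.0)) :: --c--▸ v8, --c--▸ v9, --d--▸ v10, --d--▸ v11
  v6 = d.(c.(0 + 0) + (0 + 0 + c.0)) | (0 | (0 + 0)) :: --d--▸ v10
  v7 = d.(c.(0 + 0) + (0 + 0 + c.0)) | 0 :: --d--▸ v11
  v8 = (0 + 0) | (d.0 | (0 + 0) + (0 | 0 + d.0)) :: --d--▸ v12, --d--▸ v13
  v9 = 0 | (d.0 | (0 + 0) + (0 | 0 + d.0)) :: --d--▸ v14, --d--▸ v15
  v10 = (c.(0 + 0) + (0 + 0 + c.0)) | (0 | (0 + 0)) :: --c--▸ v12, --c--▸ v14
  v11 = (c.(0 + 0) + (0 + 0 + c.0)) | 0 :: --c--▸ v13, --c--▸ v15
  v12 = (0 + 0) | (0 | (0 + 0)) :: stopped
  v13 = (0 + 0) | 0 :: stopped
  v14 = 0 | (0 | (0 + 0)) :: stopped
  v15 = 0 | 0 :: stopped
Executing c from P (initial set {u0}):
  [1] c ⇒ {u1}
  — P admits the full trace.
Executing c from Q (initial set {v0}):
  [1] c ⇒ ∅ (Q stuck)

c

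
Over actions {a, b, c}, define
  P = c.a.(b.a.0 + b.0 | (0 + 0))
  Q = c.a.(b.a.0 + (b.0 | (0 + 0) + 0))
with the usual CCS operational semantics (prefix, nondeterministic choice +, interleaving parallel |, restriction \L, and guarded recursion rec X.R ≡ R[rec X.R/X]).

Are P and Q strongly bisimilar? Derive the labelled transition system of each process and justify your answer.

LTS(P): 6 reachable states
  s0 = c.a.(b.a.0 + b.0 | (0 + 0)) :: --c--▸ s1
  s1 = a.(b.a.0 + b.0 | (0 + 0)) :: --a--▸ s2
  s2 = b.a.0 + b.0 | (0 + 0) :: --b--▸ s3, --b--▸ s4
  s3 = 0 | (0 + 0) :: deadlocked
  s4 = a.0 :: --a--▸ s5
  s5 = 0 :: deadlocked
LTS(Q): 6 reachable states
  t0 = c.a.(b.a.0 + (b.0 | (0 + 0) + 0)) :: --c--▸ t1
  t1 = a.(b.a.0 + (b.0 | (0 + 0) + 0)) :: --a--▸ t2
  t2 = b.a.0 + (b.0 | (0 + 0) + 0) :: --b--▸ t3, --b--▸ t4
  t3 = 0 | (0 + 0) :: deadlocked
  t4 = a.0 :: --a--▸ t5
  t5 = 0 :: deadlocked
Coarsest stable partition (strong bisimilarity classes):
  B0 = {s0, t0}
  B1 = {s1, t1}
  B2 = {s2, t2}
  B3 = {s3, s5, t3, t5}
  B4 = {s4, t4}
s0 ∈ B0, t0 ∈ B0 → same block

YES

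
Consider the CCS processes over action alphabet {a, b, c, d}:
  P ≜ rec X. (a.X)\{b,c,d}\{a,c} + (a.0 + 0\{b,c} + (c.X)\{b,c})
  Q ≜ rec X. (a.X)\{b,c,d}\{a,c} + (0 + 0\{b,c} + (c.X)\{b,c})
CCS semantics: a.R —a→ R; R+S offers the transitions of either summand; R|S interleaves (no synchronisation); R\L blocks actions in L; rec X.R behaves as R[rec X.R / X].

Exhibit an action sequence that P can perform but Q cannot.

Reachable graph of P (2 states):
  m0 = rec X. (a.X)\{b,c,d}\{a,c} + (a.0 + 0\{b,c} + (c.X)\{b,c}) has moves —a→ m1
  m1 = 0 has moves stopped
Reachable graph of Q (1 states):
  n0 = rec X. (a.X)\{b,c,d}\{a,c} + (0 + 0\{b,c} + (c.X)\{b,c}) has moves stopped
Executing a from P (initial set {m0}):
  step 1 (a): {m1}
  — P admits the full trace.
Executing a from Q (initial set {n0}):
  step 1 (a): ∅ (Q stuck)

a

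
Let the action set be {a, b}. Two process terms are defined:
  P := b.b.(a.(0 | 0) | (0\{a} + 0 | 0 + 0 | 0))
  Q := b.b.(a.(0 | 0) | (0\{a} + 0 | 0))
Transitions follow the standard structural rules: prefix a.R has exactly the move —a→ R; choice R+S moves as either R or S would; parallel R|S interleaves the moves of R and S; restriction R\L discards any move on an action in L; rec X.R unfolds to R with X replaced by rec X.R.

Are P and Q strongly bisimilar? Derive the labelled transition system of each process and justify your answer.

LTS(P): 4 reachable states
  p0 = b.b.(a.(0 | 0) | (0\{a} + 0 | 0 + 0 | 0)) → --b--▸ p1
  p1 = b.(a.(0 | 0) | (0\{a} + 0 | 0 + 0 | 0)) → --b--▸ p2
  p2 = a.(0 | 0) | (0\{a} + 0 | 0 + 0 | 0) → --a--▸ p3
  p3 = 0 | 0 | (0\{a} + 0 | 0 + 0 | 0) → ·
LTS(Q): 4 reachable states
  q0 = b.b.(a.(0 | 0) | (0\{a} + 0 | 0)) → --b--▸ q1
  q1 = b.(a.(0 | 0) | (0\{a} + 0 | 0)) → --b--▸ q2
  q2 = a.(0 | 0) | (0\{a} + 0 | 0) → --a--▸ q3
  q3 = 0 | 0 | (0\{a} + 0 | 0) → ·
Coarsest stable partition (strong bisimilarity classes):
  B0 = {p0, q0}
  B1 = {p1, q1}
  B2 = {p2, q2}
  B3 = {p3, q3}
p0 ∈ B0, q0 ∈ B0 → same block

P ~ Q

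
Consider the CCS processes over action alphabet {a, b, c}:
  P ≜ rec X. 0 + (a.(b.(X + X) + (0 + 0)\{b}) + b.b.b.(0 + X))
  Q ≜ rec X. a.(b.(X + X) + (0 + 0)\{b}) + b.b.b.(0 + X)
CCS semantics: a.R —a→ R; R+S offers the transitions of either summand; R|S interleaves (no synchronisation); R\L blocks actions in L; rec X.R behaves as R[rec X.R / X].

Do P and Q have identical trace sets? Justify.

trace-equivalent

LTS(P): 6 reachable states
  p0 = rec X. 0 + (a.(b.(X + X) + (0 + 0)\{b}) + b.b.b.(0 + X)) → =a=> p1, =b=> p2
  p1 = b.((rec X. 0 + (a.(b.(X + X) + (0 + 0)\{b}) + b.b.b.(0 + X))) + (rec X. 0 + (a.(b.(X + X) + (0 + 0)\{b}) + b.b.b.(0 + X)))) + (0 + 0)\{b} → =b=> p3
  p2 = b.b.(0 + (rec X. 0 + (a.(b.(X + X) + (0 + 0)\{b}) + b.b.b.(0 + X)))) → =b=> p4
  p3 = (rec X. 0 + (a.(b.(X + X) + (0 + 0)\{b}) + b.b.b.(0 + X))) + (rec X. 0 + (a.(b.(X + X) + (0 + 0)\{b}) + b.b.b.(0 + X))) → =a=> p1, =b=> p2
  p4 = b.(0 + (rec X. 0 + (a.(b.(X + X) + (0 + 0)\{b}) + b.b.b.(0 + X)))) → =b=> p5
  p5 = 0 + (rec X. 0 + (a.(b.(X + X) + (0 + 0)\{b}) + b.b.b.(0 + X))) → =a=> p1, =b=> p2
LTS(Q): 6 reachable states
  q0 = rec X. a.(b.(X + X) + (0 + 0)\{b}) + b.b.b.(0 + X) → =a=> q1, =b=> q2
  q1 = b.((rec X. a.(b.(X + X) + (0 + 0)\{b}) + b.b.b.(0 + X)) + (rec X. a.(b.(X + X) + (0 + 0)\{b}) + b.b.b.(0 + X))) + (0 + 0)\{b} → =b=> q3
  q2 = b.b.(0 + (rec X. a.(b.(X + X) + (0 + 0)\{b}) + b.b.b.(0 + X))) → =b=> q4
  q3 = (rec X. a.(b.(X + X) + (0 + 0)\{b}) + b.b.b.(0 + X)) + (rec X. a.(b.(X + X) + (0 + 0)\{b}) + b.b.b.(0 + X)) → =a=> q1, =b=> q2
  q4 = b.(0 + (rec X. a.(b.(X + X) + (0 + 0)\{b}) + b.b.b.(0 + X))) → =b=> q5
  q5 = 0 + (rec X. a.(b.(X + X) + (0 + 0)\{b}) + b.b.b.(0 + X)) → =a=> q1, =b=> q2
Bisimilarity quotient blocks:
  B0 = {p0, p3, p5, q0, q3, q5}
  B1 = {p1, p4, q1, q4}
  B2 = {p2, q2}
p0 ∈ B0, q0 ∈ B0 → same block
Bisimilar ⇒ trace-equivalent.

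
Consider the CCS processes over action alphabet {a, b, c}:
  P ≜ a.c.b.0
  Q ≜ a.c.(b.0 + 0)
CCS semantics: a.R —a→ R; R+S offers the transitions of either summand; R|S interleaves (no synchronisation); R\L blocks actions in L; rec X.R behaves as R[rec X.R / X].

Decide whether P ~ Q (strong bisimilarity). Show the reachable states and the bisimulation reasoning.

bisimilar

P's transition system — 4 states:
  u0 = a.c.b.0 :: -a-> u1
  u1 = c.b.0 :: -c-> u2
  u2 = b.0 :: -b-> u3
  u3 = 0 :: ·
Q's transition system — 4 states:
  v0 = a.c.(b.0 + 0) :: -a-> v1
  v1 = c.(b.0 + 0) :: -c-> v2
  v2 = b.0 + 0 :: -b-> v3
  v3 = 0 :: ·
Partition-refinement fixed point:
  B0 = {u0, v0}
  B1 = {u1, v1}
  B2 = {u2, v2}
  B3 = {u3, v3}
u0 ∈ B0, v0 ∈ B0 → same block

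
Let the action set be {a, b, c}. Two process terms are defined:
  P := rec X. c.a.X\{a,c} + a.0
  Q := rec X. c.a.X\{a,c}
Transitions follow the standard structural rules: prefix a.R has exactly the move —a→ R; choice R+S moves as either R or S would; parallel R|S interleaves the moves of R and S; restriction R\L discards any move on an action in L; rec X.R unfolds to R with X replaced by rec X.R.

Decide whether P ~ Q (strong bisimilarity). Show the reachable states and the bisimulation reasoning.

P's transition system — 4 states:
  p0 = rec X. c.a.X\{a,c} + a.0 :: ··a··> p1, ··c··> p2
  p1 = 0 :: deadlocked
  p2 = a.(rec X. c.a.X\{a,c} + a.0)\{a,c} :: ··a··> p3
  p3 = (rec X. c.a.X\{a,c} + a.0)\{a,c} :: deadlocked
Q's transition system — 3 states:
  q0 = rec X. c.a.X\{a,c} :: ··c··> q1
  q1 = a.(rec X. c.a.X\{a,c})\{a,c} :: ··a··> q2
  q2 = (rec X. c.a.X\{a,c})\{a,c} :: deadlocked
Coarsest stable partition (strong bisimilarity classes):
  B0 = {p0}
  B1 = {p1, p3, q2}
  B2 = {p2, q1}
  B3 = {q0}
p0 ∈ B0, q0 ∈ B3 → different blocks

P ≁ Q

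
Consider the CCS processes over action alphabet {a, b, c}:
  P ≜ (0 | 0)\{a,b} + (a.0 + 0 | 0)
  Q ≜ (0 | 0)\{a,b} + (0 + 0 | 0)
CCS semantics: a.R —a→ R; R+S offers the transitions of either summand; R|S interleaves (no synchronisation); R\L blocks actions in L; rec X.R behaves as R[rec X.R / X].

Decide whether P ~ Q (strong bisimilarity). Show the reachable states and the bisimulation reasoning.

Reachable graph of P (2 states):
  s0 = (0 | 0)\{a,b} + (a.0 + 0 | 0) | ··a··> s1
  s1 = 0 | (no moves)
Reachable graph of Q (1 states):
  t0 = (0 | 0)\{a,b} + (0 + 0 | 0) | (no moves)
Coarsest stable partition (strong bisimilarity classes):
  B0 = {s0}
  B1 = {s1, t0}
s0 ∈ B0, t0 ∈ B1 → different blocks

NO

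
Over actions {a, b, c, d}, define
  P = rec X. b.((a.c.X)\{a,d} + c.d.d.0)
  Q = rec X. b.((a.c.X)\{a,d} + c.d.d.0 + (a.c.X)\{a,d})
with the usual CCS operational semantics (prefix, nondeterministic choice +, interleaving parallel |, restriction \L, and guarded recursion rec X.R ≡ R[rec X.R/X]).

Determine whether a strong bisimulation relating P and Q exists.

P ~ Q

P's transition system — 5 states:
  u0 = rec X. b.((a.c.X)\{a,d} + c.d.d.0) | ··b··> u1
  u1 = (a.c.(rec X. b.((a.c.X)\{a,d} + c.d.d.0)))\{a,d} + c.d.d.0 | ··c··> u2
  u2 = d.d.0 | ··d··> u3
  u3 = d.0 | ··d··> u4
  u4 = 0 | stopped
Q's transition system — 5 states:
  v0 = rec X. b.((a.c.X)\{a,d} + c.d.d.0 + (a.c.X)\{a,d}) | ··b··> v1
  v1 = (a.c.(rec X. b.((a.c.X)\{a,d} + c.d.d.0 + (a.c.X)\{a,d})))\{a,d} + c.d.d.0 + (a.c.(rec X. b.((a.c.X)\{a,d} + c.d.d.0 + (a.c.X)\{a,d})))\{a,d} | ··c··> v2
  v2 = d.d.0 | ··d··> v3
  v3 = d.0 | ··d··> v4
  v4 = 0 | stopped
Coarsest stable partition (strong bisimilarity classes):
  B0 = {u0, v0}
  B1 = {u1, v1}
  B2 = {u2, v2}
  B3 = {u3, v3}
  B4 = {u4, v4}
u0 ∈ B0, v0 ∈ B0 → same block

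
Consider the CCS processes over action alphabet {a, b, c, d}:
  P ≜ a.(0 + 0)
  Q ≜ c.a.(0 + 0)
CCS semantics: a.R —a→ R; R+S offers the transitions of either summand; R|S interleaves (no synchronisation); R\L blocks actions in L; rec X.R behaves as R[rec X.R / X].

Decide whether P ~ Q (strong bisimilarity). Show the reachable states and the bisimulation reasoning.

not bisimilar

Reachable graph of P (2 states):
  u0 = a.(0 + 0) :: -a-> u1
  u1 = 0 + 0 :: stopped
Reachable graph of Q (3 states):
  v0 = c.a.(0 + 0) :: -c-> v1
  v1 = a.(0 + 0) :: -a-> v2
  v2 = 0 + 0 :: stopped
Partition-refinement fixed point:
  B0 = {u0, v1}
  B1 = {u1, v2}
  B2 = {v0}
u0 ∈ B0, v0 ∈ B2 → different blocks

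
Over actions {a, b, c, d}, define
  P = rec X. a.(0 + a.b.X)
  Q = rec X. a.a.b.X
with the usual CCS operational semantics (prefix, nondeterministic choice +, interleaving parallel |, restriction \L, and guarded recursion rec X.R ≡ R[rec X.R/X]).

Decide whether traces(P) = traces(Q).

LTS(P): 3 reachable states
  u0 = rec X. a.(0 + a.b.X) | =a=> u1
  u1 = 0 + a.b.(rec X. a.(0 + a.b.X)) | =a=> u2
  u2 = b.(rec X. a.(0 + a.b.X)) | =b=> u0
LTS(Q): 3 reachable states
  v0 = rec X. a.a.b.X | =a=> v1
  v1 = a.b.(rec X. a.a.b.X) | =a=> v2
  v2 = b.(rec X. a.a.b.X) | =b=> v0
Bisimilarity quotient blocks:
  B0 = {u0, v0}
  B1 = {u1, v1}
  B2 = {u2, v2}
u0 ∈ B0, v0 ∈ B0 → same block
Bisimilar ⇒ trace-equivalent.

YES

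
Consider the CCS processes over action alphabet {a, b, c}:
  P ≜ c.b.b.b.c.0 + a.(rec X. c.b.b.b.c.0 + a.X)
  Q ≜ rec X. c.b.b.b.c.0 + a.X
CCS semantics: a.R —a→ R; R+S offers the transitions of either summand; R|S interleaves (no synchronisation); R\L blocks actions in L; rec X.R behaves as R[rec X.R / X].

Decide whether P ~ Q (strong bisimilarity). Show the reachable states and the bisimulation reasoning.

Reachable graph of P (7 states):
  p0 = c.b.b.b.c.0 + a.(rec X. c.b.b.b.c.0 + a.X) → ··a··> p1, ··c··> p2
  p1 = rec X. c.b.b.b.c.0 + a.X → ··a··> p1, ··c··> p2
  p2 = b.b.b.c.0 → ··b··> p3
  p3 = b.b.c.0 → ··b··> p4
  p4 = b.c.0 → ··b··> p5
  p5 = c.0 → ··c··> p6
  p6 = 0 → (no moves)
Reachable graph of Q (6 states):
  q0 = rec X. c.b.b.b.c.0 + a.X → ··a··> q0, ··c··> q1
  q1 = b.b.b.c.0 → ··b··> q2
  q2 = b.b.c.0 → ··b··> q3
  q3 = b.c.0 → ··b··> q4
  q4 = c.0 → ··c··> q5
  q5 = 0 → (no moves)
Partition-refinement fixed point:
  B0 = {p0, p1, q0}
  B1 = {p2, q1}
  B2 = {p3, q2}
  B3 = {p4, q3}
  B4 = {p5, q4}
  B5 = {p6, q5}
p0 ∈ B0, q0 ∈ B0 → same block

P ~ Q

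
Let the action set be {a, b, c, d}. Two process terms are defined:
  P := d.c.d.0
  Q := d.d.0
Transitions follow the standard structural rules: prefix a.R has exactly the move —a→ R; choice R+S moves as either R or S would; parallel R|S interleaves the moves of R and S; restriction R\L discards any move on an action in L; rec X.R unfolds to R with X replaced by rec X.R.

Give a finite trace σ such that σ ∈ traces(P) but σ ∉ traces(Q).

dc

LTS(P): 4 reachable states
  p0 = d.c.d.0 has moves --d--▸ p1
  p1 = c.d.0 has moves --c--▸ p2
  p2 = d.0 has moves --d--▸ p3
  p3 = 0 has moves ·
LTS(Q): 3 reachable states
  q0 = d.d.0 has moves --d--▸ q1
  q1 = d.0 has moves --d--▸ q2
  q2 = 0 has moves ·
Trace ⟨dc⟩ through P, begin at {p0}:
  [1] d ⇒ {p1}
  [2] c ⇒ {p2}
  ✓ P
Trace ⟨dc⟩ through Q, begin at {q0}:
  [1] d ⇒ {q1}
  [2] c ⇒ ∅ (Q stuck)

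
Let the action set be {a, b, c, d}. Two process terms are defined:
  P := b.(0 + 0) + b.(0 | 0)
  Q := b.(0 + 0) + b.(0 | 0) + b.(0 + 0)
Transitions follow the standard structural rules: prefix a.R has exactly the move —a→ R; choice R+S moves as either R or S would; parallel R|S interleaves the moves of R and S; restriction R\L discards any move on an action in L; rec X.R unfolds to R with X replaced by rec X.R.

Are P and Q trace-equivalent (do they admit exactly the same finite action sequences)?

traces(P) = traces(Q)

LTS(P): 3 reachable states
  s0 = b.(0 + 0) + b.(0 | 0) → =b=> s1, =b=> s2
  s1 = 0 + 0 → ·
  s2 = 0 | 0 → ·
LTS(Q): 3 reachable states
  t0 = b.(0 + 0) + b.(0 | 0) + b.(0 + 0) → =b=> t1, =b=> t2
  t1 = 0 + 0 → ·
  t2 = 0 | 0 → ·
Coarsest stable partition (strong bisimilarity classes):
  B0 = {s0, t0}
  B1 = {s1, s2, t1, t2}
s0 ∈ B0, t0 ∈ B0 → same block
Bisimilar ⇒ trace-equivalent.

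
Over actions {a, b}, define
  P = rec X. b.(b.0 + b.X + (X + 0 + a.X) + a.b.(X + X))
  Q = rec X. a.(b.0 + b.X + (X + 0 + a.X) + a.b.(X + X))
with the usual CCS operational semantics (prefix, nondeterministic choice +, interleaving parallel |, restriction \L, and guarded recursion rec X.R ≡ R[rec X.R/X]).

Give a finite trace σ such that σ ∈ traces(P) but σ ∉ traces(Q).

LTS(P): 5 reachable states
  m0 = rec X. b.(b.0 + b.X + (X + 0 + a.X) + a.b.(X + X)) → ··b··> m1
  m1 = b.0 + b.(rec X. b.(b.0 + b.X + (X + 0 + a.X) + a.b.(X + X))) + ((rec X. b.(b.0 + b.X + (X + 0 + a.X) + a.b.(X + X))) + 0 + a.(rec X. b.(b.0 + b.X + (X + 0 + a.X) + a.b.(X + X)))) + a.b.((rec X. b.(b.0 + b.X + (X + 0 + a.X) + a.b.(X + X))) + (rec X. b.(b.0 + b.X + (X + 0 + a.X) + a.b.(X + X)))) → ··a··> m0, ··a··> m2, ··b··> m0, ··b··> m1, ··b··> m3
  m2 = b.((rec X. b.(b.0 + b.X + (X + 0 + a.X) + a.b.(X + X))) + (rec X. b.(b.0 + b.X + (X + 0 + a.X) + a.b.(X + X)))) → ··b··> m4
  m3 = 0 → deadlocked
  m4 = (rec X. b.(b.0 + b.X + (X + 0 + a.X) + a.b.(X + X))) + (rec X. b.(b.0 + b.X + (X + 0 + a.X) + a.b.(X + X))) → ··b··> m1
LTS(Q): 5 reachable states
  n0 = rec X. a.(b.0 + b.X + (X + 0 + a.X) + a.b.(X + X)) → ··a··> n1
  n1 = b.0 + b.(rec X. a.(b.0 + b.X + (X + 0 + a.X) + a.b.(X + X))) + ((rec X. a.(b.0 + b.X + (X + 0 + a.X) + a.b.(X + X))) + 0 + a.(rec X. a.(b.0 + b.X + (X + 0 + a.X) + a.b.(X + X)))) + a.b.((rec X. a.(b.0 + b.X + (X + 0 + a.X) + a.b.(X + X))) + (rec X. a.(b.0 + b.X + (X + 0 + a.X) + a.b.(X + X)))) → ··a··> n0, ··a··> n1, ··a··> n2, ··b··> n0, ··b··> n3
  n2 = b.((rec X. a.(b.0 + b.X + (X + 0 + a.X) + a.b.(X + X))) + (rec X. a.(b.0 + b.X + (X + 0 + a.X) + a.b.(X + X)))) → ··b··> n4
  n3 = 0 → deadlocked
  n4 = (rec X. a.(b.0 + b.X + (X + 0 + a.X) + a.b.(X + X))) + (rec X. a.(b.0 + b.X + (X + 0 + a.X) + a.b.(X + X))) → ··a··> n1
Executing b from P (initial set {m0}):
  after b @ step 1: {m1}
  — P admits the full trace.
Executing b from Q (initial set {n0}):
  after b @ step 1: ∅ (Q stuck)

b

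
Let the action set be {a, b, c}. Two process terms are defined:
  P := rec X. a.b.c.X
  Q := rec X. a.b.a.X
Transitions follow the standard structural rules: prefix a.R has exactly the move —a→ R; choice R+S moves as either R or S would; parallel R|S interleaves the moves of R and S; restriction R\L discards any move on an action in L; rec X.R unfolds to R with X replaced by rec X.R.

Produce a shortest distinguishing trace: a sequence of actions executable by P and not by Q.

Reachable graph of P (3 states):
  p0 = rec X. a.b.c.X has moves --a--▸ p1
  p1 = b.c.(rec X. a.b.c.X) has moves --b--▸ p2
  p2 = c.(rec X. a.b.c.X) has moves --c--▸ p0
Reachable graph of Q (3 states):
  q0 = rec X. a.b.a.X has moves --a--▸ q1
  q1 = b.a.(rec X. a.b.a.X) has moves --b--▸ q2
  q2 = a.(rec X. a.b.a.X) has moves --a--▸ q0
Run σ = ⟨abc⟩ on P: start {p0}
  after a @ step 1: {p1}
  after b @ step 2: {p2}
  after c @ step 3: {p0}
  ✓ P
Run σ = ⟨abc⟩ on Q: start {q0}
  after a @ step 1: {q1}
  after b @ step 2: {q2}
  after c @ step 3: ∅  — Q cannot continue

abc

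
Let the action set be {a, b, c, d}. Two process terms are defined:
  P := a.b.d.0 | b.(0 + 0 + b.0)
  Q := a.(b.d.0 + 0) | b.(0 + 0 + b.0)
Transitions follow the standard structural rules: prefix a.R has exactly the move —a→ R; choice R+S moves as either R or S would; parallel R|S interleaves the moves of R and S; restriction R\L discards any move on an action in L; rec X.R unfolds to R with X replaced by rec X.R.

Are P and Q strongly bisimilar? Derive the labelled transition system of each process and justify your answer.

P ~ Q

P's transition system — 12 states:
  p0 = a.b.d.0 | b.(0 + 0 + b.0) :: --a--▸ p1, --b--▸ p2
  p1 = b.d.0 | b.(0 + 0 + b.0) :: --b--▸ p3, --b--▸ p4
  p2 = a.b.d.0 | (0 + 0 + b.0) :: --a--▸ p3, --b--▸ p5
  p3 = b.d.0 | (0 + 0 + b.0) :: --b--▸ p6, --b--▸ p7
  p4 = d.0 | b.(0 + 0 + b.0) :: --b--▸ p7, --d--▸ p8
  p5 = a.b.d.0 | 0 :: --a--▸ p6
  p6 = b.d.0 | 0 :: --b--▸ p9
  p7 = d.0 | (0 + 0 + b.0) :: --b--▸ p9, --d--▸ p10
  p8 = 0 | b.(0 + 0 + b.0) :: --b--▸ p10
  p9 = d.0 | 0 :: --d--▸ p11
  p10 = 0 | (0 + 0 + b.0) :: --b--▸ p11
  p11 = 0 | 0 :: (no moves)
Q's transition system — 12 states:
  q0 = a.(b.d.0 + 0) | b.(0 + 0 + b.0) :: --a--▸ q1, --b--▸ q2
  q1 = (b.d.0 + 0) | b.(0 + 0 + b.0) :: --b--▸ q3, --b--▸ q4
  q2 = a.(b.d.0 + 0) | (0 + 0 + b.0) :: --a--▸ q3, --b--▸ q5
  q3 = (b.d.0 + 0) | (0 + 0 + b.0) :: --b--▸ q6, --b--▸ q7
  q4 = d.0 | b.(0 + 0 + b.0) :: --b--▸ q7, --d--▸ q8
  q5 = a.(b.d.0 + 0) | 0 :: --a--▸ q6
  q6 = (b.d.0 + 0) | 0 :: --b--▸ q9
  q7 = d.0 | (0 + 0 + b.0) :: --b--▸ q9, --d--▸ q10
  q8 = 0 | b.(0 + 0 + b.0) :: --b--▸ q10
  q9 = d.0 | 0 :: --d--▸ q11
  q10 = 0 | (0 + 0 + b.0) :: --b--▸ q11
  q11 = 0 | 0 :: (no moves)
Coarsest stable partition (strong bisimilarity classes):
  B0 = {p0, q0}
  B1 = {p2, q2}
  B2 = {p5, q5}
  B3 = {p6, q6}
  B4 = {p9, q9}
  B5 = {p11, q11}
  B6 = {p3, q3}
  B7 = {p7, q7}
  B8 = {p10, q10}
  B9 = {p1, q1}
  B10 = {p4, q4}
  B11 = {p8, q8}
p0 ∈ B0, q0 ∈ B0 → same block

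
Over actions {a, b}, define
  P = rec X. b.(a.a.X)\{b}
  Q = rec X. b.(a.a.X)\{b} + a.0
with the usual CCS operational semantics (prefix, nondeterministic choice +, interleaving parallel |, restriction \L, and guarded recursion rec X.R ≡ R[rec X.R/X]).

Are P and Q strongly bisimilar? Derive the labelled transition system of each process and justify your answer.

not bisimilar

Reachable graph of P (4 states):
  p0 = rec X. b.(a.a.X)\{b} has moves --b--▸ p1
  p1 = (a.a.(rec X. b.(a.a.X)\{b}))\{b} has moves --a--▸ p2
  p2 = (a.(rec X. b.(a.a.X)\{b}))\{b} has moves --a--▸ p3
  p3 = (rec X. b.(a.a.X)\{b})\{b} has moves ∅
Reachable graph of Q (6 states):
  q0 = rec X. b.(a.a.X)\{b} + a.0 has moves --a--▸ q1, --b--▸ q2
  q1 = 0 has moves ∅
  q2 = (a.a.(rec X. b.(a.a.X)\{b} + a.0))\{b} has moves --a--▸ q3
  q3 = (a.(rec X. b.(a.a.X)\{b} + a.0))\{b} has moves --a--▸ q4
  q4 = (rec X. b.(a.a.X)\{b} + a.0)\{b} has moves --a--▸ q5
  q5 = 0\{b} has moves ∅
Bisimilarity quotient blocks:
  B0 = {p0}
  B1 = {p1, q3}
  B2 = {p2, q4}
  B3 = {p3, q1, q5}
  B4 = {q0}
  B5 = {q2}
p0 ∈ B0, q0 ∈ B4 → different blocks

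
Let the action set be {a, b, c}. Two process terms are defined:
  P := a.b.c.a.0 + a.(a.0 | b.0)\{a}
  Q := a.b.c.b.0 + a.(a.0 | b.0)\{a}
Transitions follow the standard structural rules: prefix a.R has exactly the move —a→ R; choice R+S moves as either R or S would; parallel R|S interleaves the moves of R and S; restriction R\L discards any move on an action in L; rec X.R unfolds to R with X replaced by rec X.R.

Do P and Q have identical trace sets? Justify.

NO — witness ⟨abca⟩

LTS(P): 7 reachable states
  u0 = a.b.c.a.0 + a.(a.0 | b.0)\{a} ⊢ ··a··> u1, ··a··> u2
  u1 = (a.0 | b.0)\{a} ⊢ ··b··> u3
  u2 = b.c.a.0 ⊢ ··b··> u4
  u3 = (a.0 | 0)\{a} ⊢ (no moves)
  u4 = c.a.0 ⊢ ··c··> u5
  u5 = a.0 ⊢ ··a··> u6
  u6 = 0 ⊢ (no moves)
LTS(Q): 7 reachable states
  v0 = a.b.c.b.0 + a.(a.0 | b.0)\{a} ⊢ ··a··> v1, ··a··> v2
  v1 = (a.0 | b.0)\{a} ⊢ ··b··> v3
  v2 = b.c.b.0 ⊢ ··b··> v4
  v3 = (a.0 | 0)\{a} ⊢ (no moves)
  v4 = c.b.0 ⊢ ··c··> v5
  v5 = b.0 ⊢ ··b··> v6
  v6 = 0 ⊢ (no moves)
Executing abca from P (initial set {u0}):
  [1] a ⇒ {u1, u2}
  [2] b ⇒ {u3, u4}
  [3] c ⇒ {u5}
  [4] a ⇒ {u6}
  ✓ P
Executing abca from Q (initial set {v0}):
  [1] a ⇒ {v1, v2}
  [2] b ⇒ {v3, v4}
  [3] c ⇒ {v5}
  [4] a ⇒ ∅ (Q stuck)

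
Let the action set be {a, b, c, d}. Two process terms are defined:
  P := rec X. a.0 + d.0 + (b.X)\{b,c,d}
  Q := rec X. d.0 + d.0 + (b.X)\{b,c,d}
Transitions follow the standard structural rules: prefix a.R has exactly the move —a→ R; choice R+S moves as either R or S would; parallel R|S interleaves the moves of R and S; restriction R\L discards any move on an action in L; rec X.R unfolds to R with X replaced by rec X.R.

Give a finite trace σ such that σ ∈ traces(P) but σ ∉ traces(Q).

a

P's transition system — 2 states:
  p0 = rec X. a.0 + d.0 + (b.X)\{b,c,d} has moves --a--▸ p1, --d--▸ p1
  p1 = 0 has moves deadlocked
Q's transition system — 2 states:
  q0 = rec X. d.0 + d.0 + (b.X)\{b,c,d} has moves --d--▸ q1
  q1 = 0 has moves deadlocked
Executing a from P (initial set {p0}):
  [1] a ⇒ {p1}
  ✓ P
Executing a from Q (initial set {q0}):
  [1] a ⇒ ∅ (Q stuck)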